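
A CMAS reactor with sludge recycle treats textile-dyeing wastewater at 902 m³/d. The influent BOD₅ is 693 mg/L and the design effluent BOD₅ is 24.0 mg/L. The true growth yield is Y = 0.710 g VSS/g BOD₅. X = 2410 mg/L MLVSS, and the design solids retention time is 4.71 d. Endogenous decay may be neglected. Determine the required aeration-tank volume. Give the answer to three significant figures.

V·X = Y·Q·ΔS·θ_c gives V = 0.710 × 902 × (693 − 24.0) × 4.71 / 2410 = 837.3 m³.

V ≈ 837 m³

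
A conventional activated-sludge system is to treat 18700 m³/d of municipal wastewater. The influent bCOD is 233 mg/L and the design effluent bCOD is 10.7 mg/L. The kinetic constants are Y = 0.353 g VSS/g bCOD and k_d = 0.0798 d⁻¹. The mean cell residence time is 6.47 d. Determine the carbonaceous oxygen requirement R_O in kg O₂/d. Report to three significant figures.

Y_obs = Y / (1 + k_d θ_c) = 0.353 / (1 + 0.0798 × 6.47) = 0.353 / 1.516 = 0.2328.
ΔS = 233 − 10.7 = 222.3 mg/L, so the substrate removal rate is 18700 × 222.3/1000 = 4157 kg bCOD/d.
P_X = Y_obs·Q·(S₀ − S) = 0.2328 × 4157 = 967.8 kg VSS/d.
Carbonaceous O₂ demand = substrate oxidised − cell-mass equivalent = 4157 − 1.42 × 967.8 = 2783 kg O₂/d.

R_O ≈ 2780 kg O₂/d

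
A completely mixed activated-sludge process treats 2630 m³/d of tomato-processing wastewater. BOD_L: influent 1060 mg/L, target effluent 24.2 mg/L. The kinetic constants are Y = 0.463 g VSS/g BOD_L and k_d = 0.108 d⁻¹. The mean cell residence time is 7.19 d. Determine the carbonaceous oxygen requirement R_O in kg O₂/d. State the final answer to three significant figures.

R_O ≈ 1720 kg O₂/d

The observed yield is Y_obs = Y/(1 + k_d·θ_c) = 0.463 / (1 + 0.108 × 7.19) = 0.463 / 1.777 = 0.2606 g VSS per g BOD_L removed.
Mass of BOD_L removed per day: Q(S₀ − S) = 2630 × 1036 g/m³ = 2724 kg/d.
P_X = Y_obs·Q·(S₀ − S) = 0.2606 × 2724 = 710.0 kg VSS/d.
Carbonaceous O₂ demand = substrate oxidised − cell-mass equivalent = 2724 − 1.42 × 710.0 = 1716 kg O₂/d.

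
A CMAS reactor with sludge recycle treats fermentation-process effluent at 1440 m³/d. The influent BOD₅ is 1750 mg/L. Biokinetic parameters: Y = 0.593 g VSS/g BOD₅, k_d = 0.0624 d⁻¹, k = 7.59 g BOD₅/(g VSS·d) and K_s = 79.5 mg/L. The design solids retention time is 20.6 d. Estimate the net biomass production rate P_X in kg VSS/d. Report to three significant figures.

For a completely mixed reactor with recycle the Lawrence–McCarty relation gives S = K_s·(1 + k_d·θ_c) / [θ_c·(Y·k − k_d) − 1] = 79.5 × (1 + 0.0624 × 20.6) / [20.6 × (0.593 × 7.59 − 0.0624) − 1] = 181.7 / 90.43 = 2.009 mg/L.
Y_obs = Y / (1 + k_d θ_c) = 0.593 / (1 + 0.0624 × 20.6) = 0.593 / 2.285 = 0.2595.
ΔS = 1750 − 2.01 = 1748 mg/L, so the substrate removal rate is 1440 × 1748/1000 = 2517 kg BOD₅/d.
Biomass produced: P_X = Y_obs·Q·ΔS = 0.2595 × 2517 ≈ 653.1 kg VSS/d.

P_X ≈ 653 kg VSS/d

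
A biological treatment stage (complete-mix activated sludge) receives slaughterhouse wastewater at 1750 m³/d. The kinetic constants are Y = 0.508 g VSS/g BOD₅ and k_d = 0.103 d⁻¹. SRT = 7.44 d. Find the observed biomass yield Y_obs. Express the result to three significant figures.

Y_obs ≈ 0.288 g VSS/g BOD₅

Observed yield with endogenous decay: Y_obs = Y / (1 + k_d·θ_c) = 0.508 / (1 + 0.103 × 7.44) = 0.508 / 1.766 = 0.2876 g VSS/g BOD₅.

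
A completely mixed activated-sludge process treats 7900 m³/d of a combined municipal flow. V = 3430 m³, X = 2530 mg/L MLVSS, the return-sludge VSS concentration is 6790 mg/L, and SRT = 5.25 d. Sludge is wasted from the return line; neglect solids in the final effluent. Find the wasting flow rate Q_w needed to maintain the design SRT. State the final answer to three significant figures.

θ_c = V·X/(Q_w·X_r) when wasting from the recycle, so Q_w = V·X/(θ_c·X_r) = 3430 × 2530 / (5.25 × 6790) = 243.4 m³/d.

Q_w ≈ 243 m³/d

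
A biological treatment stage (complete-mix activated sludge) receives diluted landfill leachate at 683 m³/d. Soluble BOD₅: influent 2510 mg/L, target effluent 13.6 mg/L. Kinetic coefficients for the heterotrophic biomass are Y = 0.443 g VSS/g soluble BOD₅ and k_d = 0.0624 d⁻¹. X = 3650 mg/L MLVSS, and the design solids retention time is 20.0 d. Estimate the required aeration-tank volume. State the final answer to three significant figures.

V ≈ 1840 m³

Steady-state biomass mass balance: V·X·(1 + k_d·θ_c) = Y·Q·(S₀ − S)·θ_c, so V = 0.443 × 683 × (2510 − 13.6) × 20.0 / [3650 × (1 + 0.0624 × 20.0)] = 1.51×10^7 / 8205 = 1841 m³.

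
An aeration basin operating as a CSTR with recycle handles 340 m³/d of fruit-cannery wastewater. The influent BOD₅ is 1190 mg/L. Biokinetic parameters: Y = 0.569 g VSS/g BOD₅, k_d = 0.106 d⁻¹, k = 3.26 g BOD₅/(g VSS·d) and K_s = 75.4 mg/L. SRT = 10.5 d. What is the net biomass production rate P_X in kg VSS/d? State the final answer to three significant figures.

P_X ≈ 108 kg VSS/d

From the Monod/SRT balance for a CMAS, S = K_s·(1+k_d θ_c)/[θ_c·(Y k − k_d) − 1] = 75.4 × (1 + 0.106 × 10.5) / [10.5 × (0.569 × 3.26 − 0.106) − 1] = 159.3 / 17.36 = 9.175 mg/L.
The observed yield is Y_obs = Y/(1 + k_d·θ_c) = 0.569 / (1 + 0.106 × 10.5) = 0.569 / 2.113 = 0.2693 g VSS per g BOD₅ removed.
Q·(S₀ − S) = 340 × (1190 − 9.18) × 10⁻³ = 401.5 kg/d removed.
Net biomass production P_X = Y_obs × Q·(S₀ − S) = 0.2693 × 401.5 = 108.1 kg VSS/d.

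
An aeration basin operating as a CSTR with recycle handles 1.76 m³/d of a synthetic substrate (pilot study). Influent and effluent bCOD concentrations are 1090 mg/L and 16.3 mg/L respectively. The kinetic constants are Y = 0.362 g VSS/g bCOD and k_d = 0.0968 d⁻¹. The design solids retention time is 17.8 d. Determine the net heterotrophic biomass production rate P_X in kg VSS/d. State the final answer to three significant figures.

Y_obs = Y / (1 + k_d θ_c) = 0.362 / (1 + 0.0968 × 17.8) = 0.362 / 2.723 = 0.1329.
Q·(S₀ − S) = 1.76 × (1090 − 16.3) × 10⁻³ = 1.890 kg/d removed.
Biomass produced: P_X = Y_obs·Q·ΔS = 0.1329 × 1.890 ≈ 0.2512 kg VSS/d.

P_X ≈ 0.251 kg VSS/d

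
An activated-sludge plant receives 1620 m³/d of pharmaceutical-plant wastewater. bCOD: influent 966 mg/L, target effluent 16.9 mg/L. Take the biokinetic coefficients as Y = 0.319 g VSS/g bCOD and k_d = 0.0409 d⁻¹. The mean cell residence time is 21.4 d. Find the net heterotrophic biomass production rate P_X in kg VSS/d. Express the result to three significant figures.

P_X ≈ 262 kg VSS/d

Y_obs = Y / (1 + k_d θ_c) = 0.319 / (1 + 0.0409 × 21.4) = 0.319 / 1.875 = 0.1701.
Mass of bCOD removed per day: Q(S₀ − S) = 1620 × 949.1 g/m³ = 1538 kg/d.
P_X = Y_obs · Q(S₀ − S) = 0.1701 × 1538 = 261.6 kg VSS/d.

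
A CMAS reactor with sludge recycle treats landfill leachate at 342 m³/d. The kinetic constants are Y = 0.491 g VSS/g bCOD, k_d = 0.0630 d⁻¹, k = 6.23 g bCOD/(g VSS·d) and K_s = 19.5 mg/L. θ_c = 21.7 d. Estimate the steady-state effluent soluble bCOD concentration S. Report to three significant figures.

From the Monod/SRT balance for a CMAS, S = K_s·(1+k_d θ_c)/[θ_c·(Y k − k_d) − 1] = 19.5 × (1 + 0.0630 × 21.7) / [21.7 × (0.491 × 6.23 − 0.0630) − 1] = 46.16 / 64.01 = 0.7211 mg/L.

S ≈ 0.721 mg/L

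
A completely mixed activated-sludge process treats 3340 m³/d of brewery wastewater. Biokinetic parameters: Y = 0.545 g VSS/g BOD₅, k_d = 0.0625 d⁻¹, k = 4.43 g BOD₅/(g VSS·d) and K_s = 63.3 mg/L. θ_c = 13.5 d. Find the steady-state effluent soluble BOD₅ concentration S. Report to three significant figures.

From the Monod/SRT balance for a CMAS, S = K_s·(1+k_d θ_c)/[θ_c·(Y k − k_d) − 1] = 63.3 × (1 + 0.0625 × 13.5) / [13.5 × (0.545 × 4.43 − 0.0625) − 1] = 116.7 / 30.75 = 3.795 mg/L.

S ≈ 3.80 mg/L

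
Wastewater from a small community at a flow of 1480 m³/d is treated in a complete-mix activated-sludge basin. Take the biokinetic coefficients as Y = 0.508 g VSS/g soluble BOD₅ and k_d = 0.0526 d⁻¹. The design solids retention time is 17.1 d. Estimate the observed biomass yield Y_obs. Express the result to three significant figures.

The observed yield is Y_obs = Y/(1 + k_d·θ_c) = 0.508 / (1 + 0.0526 × 17.1) = 0.508 / 1.899 = 0.2674 g VSS per g soluble BOD₅ removed.

Y_obs ≈ 0.267 g VSS/g soluble BOD₅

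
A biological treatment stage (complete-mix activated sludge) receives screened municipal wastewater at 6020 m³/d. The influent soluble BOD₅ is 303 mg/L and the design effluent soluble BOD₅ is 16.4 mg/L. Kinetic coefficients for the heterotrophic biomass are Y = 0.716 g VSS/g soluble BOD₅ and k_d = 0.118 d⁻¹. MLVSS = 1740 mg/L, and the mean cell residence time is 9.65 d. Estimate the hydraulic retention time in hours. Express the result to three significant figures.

τ ≈ 12.8 h

From the SRT design equation V = Y Q (S₀−S) θ_c / [X (1 + k_d θ_c)] = 0.716 × 6020 × (303 − 16.4) × 9.65 / [1740 × (1 + 0.118 × 9.65)] = 1.19×10^7 / 3721 = 3203 m³.
τ = V/Q = 3203/6020 = 0.5321 d, or 12.77 h.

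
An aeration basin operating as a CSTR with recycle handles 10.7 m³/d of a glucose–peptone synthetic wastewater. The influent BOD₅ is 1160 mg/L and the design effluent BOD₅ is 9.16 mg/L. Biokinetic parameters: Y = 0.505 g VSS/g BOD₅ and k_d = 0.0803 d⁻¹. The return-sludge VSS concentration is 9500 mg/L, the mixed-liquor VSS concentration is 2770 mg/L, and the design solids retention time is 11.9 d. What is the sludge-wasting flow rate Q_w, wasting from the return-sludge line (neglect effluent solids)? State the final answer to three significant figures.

Q_w ≈ 0.335 m³/d

Rearranging the biomass balance for a CMAS with decay, V = Y·Q·ΔS·θ_c / [X·(1+k_d θ_c)] = 0.505 × 10.7 × (1160 − 9.16) × 11.9 / [2770 × (1 + 0.0803 × 11.9)] = 7.4×10^4 / 5417 = 13.66 m³.
Q_w = (V·X)/(θ_c X_r) = 13.66 × 2770 / (11.9 × 9500) = 0.3347 m³/d.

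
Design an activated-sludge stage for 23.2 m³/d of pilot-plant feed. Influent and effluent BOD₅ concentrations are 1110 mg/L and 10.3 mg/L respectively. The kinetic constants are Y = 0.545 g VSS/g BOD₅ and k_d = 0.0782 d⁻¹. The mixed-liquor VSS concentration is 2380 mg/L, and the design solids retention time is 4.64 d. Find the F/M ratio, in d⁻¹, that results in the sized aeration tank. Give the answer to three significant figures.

Rearranging the biomass balance for a CMAS with decay, V = Y·Q·ΔS·θ_c / [X·(1+k_d θ_c)] = 0.545 × 23.2 × (1110 − 10.3) × 4.64 / [2380 × (1 + 0.0782 × 4.64)] = 6.45×10^4 / 3244 = 19.89 m³.
F/M = Q·S₀ / (V·X) = 23.2 × 1110 / (19.89 × 2380) = 0.5440 g BOD₅·(g VSS·d)⁻¹.

F/M ≈ 0.544 d⁻¹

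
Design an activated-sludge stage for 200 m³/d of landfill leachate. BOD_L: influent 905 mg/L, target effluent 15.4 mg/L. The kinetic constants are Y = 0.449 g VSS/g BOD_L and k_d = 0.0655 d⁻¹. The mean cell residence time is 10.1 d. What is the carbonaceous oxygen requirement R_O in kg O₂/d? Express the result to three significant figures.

R_O ≈ 110 kg O₂/d

The observed yield is Y_obs = Y/(1 + k_d·θ_c) = 0.449 / (1 + 0.0655 × 10.1) = 0.449 / 1.662 = 0.2702 g VSS per g BOD_L removed.
Substrate removed = Q·(S₀ − S) = 200 m³/d × (905 − 15.4) g/m³ = 1.78×10^5 g/d = 177.9 kg/d.
Biomass synthesised: P_X = Y_obs × 177.9 = 48.08 kg VSS/d.
R_O = Q·ΔS − 1.42 P_X = 177.9 − 68.27 = 109.6 kg O₂/d.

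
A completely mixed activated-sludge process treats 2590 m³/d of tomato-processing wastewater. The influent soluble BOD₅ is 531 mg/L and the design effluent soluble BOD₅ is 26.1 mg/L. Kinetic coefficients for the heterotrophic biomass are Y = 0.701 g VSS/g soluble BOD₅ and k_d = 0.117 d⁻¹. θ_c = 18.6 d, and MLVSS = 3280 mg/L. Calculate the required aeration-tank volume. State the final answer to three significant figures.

Rearranging the biomass balance for a CMAS with decay, V = Y·Q·ΔS·θ_c / [X·(1+k_d θ_c)] = 0.701 × 2590 × (531 − 26.1) × 18.6 / [3280 × (1 + 0.117 × 18.6)] = 1.71×10^7 / 10418 = 1637 m³.

V ≈ 1640 m³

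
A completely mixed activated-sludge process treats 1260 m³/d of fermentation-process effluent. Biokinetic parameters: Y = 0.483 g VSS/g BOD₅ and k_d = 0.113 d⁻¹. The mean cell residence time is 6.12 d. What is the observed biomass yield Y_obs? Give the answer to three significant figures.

Y_obs = Y / (1 + k_d θ_c) = 0.483 / (1 + 0.113 × 6.12) = 0.483 / 1.692 = 0.2855.

Y_obs ≈ 0.286 g VSS/g BOD₅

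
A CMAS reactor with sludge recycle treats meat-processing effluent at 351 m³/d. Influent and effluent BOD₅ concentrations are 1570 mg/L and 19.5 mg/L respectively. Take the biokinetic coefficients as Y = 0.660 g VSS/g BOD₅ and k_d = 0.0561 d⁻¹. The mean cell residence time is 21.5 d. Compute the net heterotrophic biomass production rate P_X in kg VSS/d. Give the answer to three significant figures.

Y_obs = Y / (1 + k_d θ_c) = 0.660 / (1 + 0.0561 × 21.5) = 0.660 / 2.206 = 0.2992.
Substrate removed = Q·(S₀ − S) = 351 m³/d × (1570 − 19.5) g/m³ = 5.44×10^5 g/d = 544.2 kg/d.
Biomass produced: P_X = Y_obs·Q·ΔS = 0.2992 × 544.2 ≈ 162.8 kg VSS/d.

P_X ≈ 163 kg VSS/d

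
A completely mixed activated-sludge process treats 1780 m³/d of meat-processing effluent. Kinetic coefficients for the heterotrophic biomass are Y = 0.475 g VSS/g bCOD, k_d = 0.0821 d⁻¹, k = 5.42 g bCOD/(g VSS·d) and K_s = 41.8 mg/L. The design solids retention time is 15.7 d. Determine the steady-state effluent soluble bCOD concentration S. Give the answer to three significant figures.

S ≈ 2.51 mg/L

From the Monod/SRT balance for a CMAS, S = K_s·(1+k_d θ_c)/[θ_c·(Y k − k_d) − 1] = 41.8 × (1 + 0.0821 × 15.7) / [15.7 × (0.475 × 5.42 − 0.0821) − 1] = 95.68 / 38.13 = 2.509 mg/L.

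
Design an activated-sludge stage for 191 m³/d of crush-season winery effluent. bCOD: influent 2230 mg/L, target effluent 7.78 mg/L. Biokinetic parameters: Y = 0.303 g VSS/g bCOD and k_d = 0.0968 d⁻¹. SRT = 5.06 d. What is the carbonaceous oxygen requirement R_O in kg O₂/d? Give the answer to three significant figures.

Correct the yield for decay: Y_obs = Y/(1 + k_d θ_c) = 0.303 / (1 + 0.0968 × 5.06) = 0.303 / 1.490 = 0.2034.
Mass of bCOD removed per day: Q(S₀ − S) = 191 × 2222 g/m³ = 424.4 kg/d.
P_X = Y_obs·Q·(S₀ − S) = 0.2034 × 424.4 = 86.32 kg VSS/d.
R_O = Q·(S₀ − S) − 1.42·P_X = 424.4 − 1.42 × 86.32 = 301.9 kg O₂/d.

R_O ≈ 302 kg O₂/d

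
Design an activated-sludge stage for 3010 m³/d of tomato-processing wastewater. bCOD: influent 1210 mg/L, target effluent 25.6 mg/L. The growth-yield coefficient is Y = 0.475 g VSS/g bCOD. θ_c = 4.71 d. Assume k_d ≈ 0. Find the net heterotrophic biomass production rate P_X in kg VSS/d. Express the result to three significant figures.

P_X ≈ 1690 kg VSS/d

Since k_d ≈ 0, Y_obs = Y = 0.475 g VSS/g bCOD.
Q·(S₀ − S) = 3010 × (1210 − 25.6) × 10⁻³ = 3565 kg/d removed.
Net biomass production P_X = Y_obs × Q·(S₀ − S) = 0.4750 × 3565 = 1693 kg VSS/d.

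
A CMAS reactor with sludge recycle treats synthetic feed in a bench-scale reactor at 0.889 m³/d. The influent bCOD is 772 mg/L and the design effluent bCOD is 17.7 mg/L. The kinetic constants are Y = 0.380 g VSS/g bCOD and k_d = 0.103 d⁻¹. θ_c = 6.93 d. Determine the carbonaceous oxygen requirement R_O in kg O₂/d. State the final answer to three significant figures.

R_O ≈ 0.459 kg O₂/d

Y_obs = Y / (1 + k_d θ_c) = 0.380 / (1 + 0.103 × 6.93) = 0.380 / 1.714 = 0.2217.
ΔS = 772 − 17.7 = 754.3 mg/L, so the substrate removal rate is 0.889 × 754.3/1000 = 0.6706 kg bCOD/d.
Biomass synthesised: P_X = Y_obs × 0.6706 = 0.1487 kg VSS/d.
R_O = Q·(S₀ − S) − 1.42·P_X = 0.6706 − 1.42 × 0.1487 = 0.4594 kg O₂/d.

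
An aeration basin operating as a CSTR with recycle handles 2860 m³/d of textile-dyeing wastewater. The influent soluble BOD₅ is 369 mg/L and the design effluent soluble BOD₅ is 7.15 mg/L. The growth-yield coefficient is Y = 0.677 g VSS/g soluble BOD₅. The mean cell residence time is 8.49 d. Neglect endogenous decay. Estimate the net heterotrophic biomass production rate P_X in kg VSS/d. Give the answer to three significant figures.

P_X ≈ 701 kg VSS/d

With endogenous decay neglected, the observed yield equals the true yield: Y_obs = Y = 0.677 g VSS/g soluble BOD₅.
Q·(S₀ − S) = 2860 × (369 − 7.15) × 10⁻³ = 1035 kg/d removed.
Net biomass production P_X = Y_obs × Q·(S₀ − S) = 0.6770 × 1035 = 700.6 kg VSS/d.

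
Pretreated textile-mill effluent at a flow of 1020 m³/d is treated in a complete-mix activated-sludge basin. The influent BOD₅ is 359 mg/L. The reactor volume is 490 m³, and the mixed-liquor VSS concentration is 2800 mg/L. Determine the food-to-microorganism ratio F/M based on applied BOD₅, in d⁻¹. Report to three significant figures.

F/M = Q·S₀ / (V·X) = 1020 × 359 / (490.0 × 2800) = 0.2669 g BOD₅·(g VSS·d)⁻¹.

F/M ≈ 0.267 d⁻¹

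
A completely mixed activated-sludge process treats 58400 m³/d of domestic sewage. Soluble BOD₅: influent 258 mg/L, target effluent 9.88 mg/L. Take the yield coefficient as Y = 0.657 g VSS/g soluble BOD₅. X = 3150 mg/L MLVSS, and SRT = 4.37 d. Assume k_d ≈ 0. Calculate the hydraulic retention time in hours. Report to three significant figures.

Biomass mass balance (decay neglected): V·X = Y·Q·(S₀ − S)·θ_c, so V = 0.657 × 58400 × (258 − 9.88) × 4.37 / 3150 = 13207 m³.
Hydraulic retention time τ = V/Q = 13207 / 58400 = 0.2262 d = 5.428 h.

τ ≈ 5.43 h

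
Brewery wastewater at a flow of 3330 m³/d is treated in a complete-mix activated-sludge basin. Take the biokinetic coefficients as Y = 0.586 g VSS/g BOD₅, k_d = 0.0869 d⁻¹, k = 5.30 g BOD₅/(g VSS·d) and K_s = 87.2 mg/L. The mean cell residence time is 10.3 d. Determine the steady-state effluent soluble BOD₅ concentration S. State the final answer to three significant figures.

S ≈ 5.49 mg/L

From the Monod/SRT balance for a CMAS, S = K_s·(1+k_d θ_c)/[θ_c·(Y k − k_d) − 1] = 87.2 × (1 + 0.0869 × 10.3) / [10.3 × (0.586 × 5.30 − 0.0869) − 1] = 165.3 / 30.09 = 5.491 mg/L.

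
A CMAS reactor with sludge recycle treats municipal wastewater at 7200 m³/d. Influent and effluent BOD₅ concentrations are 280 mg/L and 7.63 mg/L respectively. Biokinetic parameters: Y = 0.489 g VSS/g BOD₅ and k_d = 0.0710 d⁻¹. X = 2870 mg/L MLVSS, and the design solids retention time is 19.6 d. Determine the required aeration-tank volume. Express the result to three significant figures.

V ≈ 2740 m³

From the SRT design equation V = Y Q (S₀−S) θ_c / [X (1 + k_d θ_c)] = 0.489 × 7200 × (280 − 7.63) × 19.6 / [2870 × (1 + 0.0710 × 19.6)] = 1.88×10^7 / 6864 = 2738 m³.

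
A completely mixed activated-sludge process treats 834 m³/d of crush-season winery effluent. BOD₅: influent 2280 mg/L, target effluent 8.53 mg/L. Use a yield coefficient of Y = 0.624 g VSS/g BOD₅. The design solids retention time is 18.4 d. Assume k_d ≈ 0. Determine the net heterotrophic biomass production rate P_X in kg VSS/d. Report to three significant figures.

With endogenous decay neglected, the observed yield equals the true yield: Y_obs = Y = 0.624 g VSS/g BOD₅.
Substrate removed = Q·(S₀ − S) = 834 m³/d × (2280 − 8.53) g/m³ = 1.89×10^6 g/d = 1894 kg/d.
Net biomass production P_X = Y_obs × Q·(S₀ − S) = 0.6240 × 1894 = 1182 kg VSS/d.

P_X ≈ 1180 kg VSS/d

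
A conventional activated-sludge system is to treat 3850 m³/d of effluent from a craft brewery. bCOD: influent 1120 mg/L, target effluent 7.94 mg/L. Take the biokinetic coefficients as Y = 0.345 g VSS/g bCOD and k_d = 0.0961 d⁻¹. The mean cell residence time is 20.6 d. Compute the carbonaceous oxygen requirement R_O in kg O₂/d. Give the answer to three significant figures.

R_O ≈ 3580 kg O₂/d

Observed yield with endogenous decay: Y_obs = Y / (1 + k_d·θ_c) = 0.345 / (1 + 0.0961 × 20.6) = 0.345 / 2.980 = 0.1158 g VSS/g bCOD.
Mass of bCOD removed per day: Q(S₀ − S) = 3850 × 1112 g/m³ = 4281 kg/d.
Biomass synthesised: P_X = Y_obs × 4281 = 495.7 kg VSS/d.
Carbonaceous O₂ demand = substrate oxidised − cell-mass equivalent = 4281 − 1.42 × 495.7 = 3578 kg O₂/d.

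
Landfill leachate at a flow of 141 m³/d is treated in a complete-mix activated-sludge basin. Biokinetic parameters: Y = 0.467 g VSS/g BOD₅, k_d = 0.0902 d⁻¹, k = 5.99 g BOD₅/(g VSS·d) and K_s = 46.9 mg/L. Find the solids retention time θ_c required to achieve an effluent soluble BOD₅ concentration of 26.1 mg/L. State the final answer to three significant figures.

θ_c ≈ 1.10 d

From 1/θ_c = Y·k·S/(K_s + S) − k_d: Y·k·S/(K_s+S) = 0.467 × 5.99 × 26.1 / (46.9 + 26.1) = 1.000 d⁻¹.
1/θ_c = 1.000 − 0.0902 = 0.9099 d⁻¹, so θ_c = 1.099 d.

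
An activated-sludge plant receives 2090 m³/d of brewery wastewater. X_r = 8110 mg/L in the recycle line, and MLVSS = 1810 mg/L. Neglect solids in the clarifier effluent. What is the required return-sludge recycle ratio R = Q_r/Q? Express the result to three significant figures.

Mass balance around the secondary clarifier (neglecting effluent solids): R = X / (X_r − X) = 1810 / (8110 − 1810) = 0.2873.

R ≈ 0.287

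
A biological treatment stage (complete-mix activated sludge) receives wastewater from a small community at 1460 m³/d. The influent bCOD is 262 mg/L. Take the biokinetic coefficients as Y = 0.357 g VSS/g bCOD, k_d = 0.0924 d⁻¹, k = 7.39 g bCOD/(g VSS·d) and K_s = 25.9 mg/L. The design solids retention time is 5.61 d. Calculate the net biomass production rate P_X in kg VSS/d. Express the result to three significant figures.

From the Monod/SRT balance for a CMAS, S = K_s·(1+k_d θ_c)/[θ_c·(Y k − k_d) − 1] = 25.9 × (1 + 0.0924 × 5.61) / [5.61 × (0.357 × 7.39 − 0.0924) − 1] = 39.33 / 13.28 = 2.961 mg/L.
Correct the yield for decay: Y_obs = Y/(1 + k_d θ_c) = 0.357 / (1 + 0.0924 × 5.61) = 0.357 / 1.518 = 0.2351.
Substrate removed = Q·(S₀ − S) = 1460 m³/d × (262 − 2.96) g/m³ = 3.78×10^5 g/d = 378.2 kg/d.
P_X = Y_obs · Q(S₀ − S) = 0.2351 × 378.2 = 88.92 kg VSS/d.

P_X ≈ 88.9 kg VSS/d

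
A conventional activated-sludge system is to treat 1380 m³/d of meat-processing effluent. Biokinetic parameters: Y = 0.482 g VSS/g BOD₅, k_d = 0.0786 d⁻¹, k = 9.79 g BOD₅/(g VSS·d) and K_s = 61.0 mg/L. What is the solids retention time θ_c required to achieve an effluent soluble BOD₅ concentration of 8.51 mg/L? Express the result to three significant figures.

θ_c ≈ 2.00 d

From 1/θ_c = Y·k·S/(K_s + S) − k_d: Y·k·S/(K_s+S) = 0.482 × 9.79 × 8.51 / (61.0 + 8.51) = 0.5777 d⁻¹.
1/θ_c = 0.5777 − 0.0786 = 0.4991 d⁻¹, so θ_c = 2.004 d.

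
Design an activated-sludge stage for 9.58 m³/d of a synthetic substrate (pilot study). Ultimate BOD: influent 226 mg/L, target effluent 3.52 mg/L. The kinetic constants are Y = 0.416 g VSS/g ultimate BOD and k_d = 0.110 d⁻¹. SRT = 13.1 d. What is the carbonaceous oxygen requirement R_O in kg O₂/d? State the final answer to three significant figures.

Observed yield with endogenous decay: Y_obs = Y / (1 + k_d·θ_c) = 0.416 / (1 + 0.110 × 13.1) = 0.416 / 2.441 = 0.1704 g VSS/g ultimate BOD.
ΔS = 226 − 3.52 = 222.5 mg/L, so the substrate removal rate is 9.58 × 222.5/1000 = 2.131 kg ultimate BOD/d.
Net sludge production P_X = 0.1704 × 2.131 = 0.3632 kg VSS/d.
R_O = Q·ΔS − 1.42 P_X = 2.131 − 0.5158 = 1.616 kg O₂/d.

R_O ≈ 1.62 kg O₂/d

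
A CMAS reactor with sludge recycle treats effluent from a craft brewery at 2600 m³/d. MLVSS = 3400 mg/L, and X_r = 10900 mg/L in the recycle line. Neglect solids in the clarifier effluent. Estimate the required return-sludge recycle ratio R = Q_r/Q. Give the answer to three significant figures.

Mass balance around the secondary clarifier (neglecting effluent solids): R = X / (X_r − X) = 3400 / (10900 − 3400) = 0.4533.

R ≈ 0.453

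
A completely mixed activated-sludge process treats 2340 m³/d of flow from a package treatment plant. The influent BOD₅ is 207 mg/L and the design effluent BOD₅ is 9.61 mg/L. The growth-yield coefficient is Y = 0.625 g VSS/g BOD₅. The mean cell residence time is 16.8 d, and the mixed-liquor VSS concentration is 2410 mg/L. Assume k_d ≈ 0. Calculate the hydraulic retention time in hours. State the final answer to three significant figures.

With k_d = 0 the design equation reduces to V = Y Q (S₀−S) θ_c / X = 0.625 × 2340 × (207 − 9.61) × 16.8 / 2410 = 2012 m³.
HRT = V/Q = 2012 m³ / 2340 m³·d⁻¹ = 0.8600 d × 24 = 20.64 h.

τ ≈ 20.6 h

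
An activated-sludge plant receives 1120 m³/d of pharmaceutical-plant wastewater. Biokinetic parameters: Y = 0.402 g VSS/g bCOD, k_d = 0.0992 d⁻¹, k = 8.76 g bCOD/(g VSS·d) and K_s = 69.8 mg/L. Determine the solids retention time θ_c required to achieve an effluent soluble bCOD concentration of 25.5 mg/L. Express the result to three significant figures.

Specific growth rate at S = 25.5 mg/L: μ = YkS/(K_s+S) = 0.402·8.76·25.5/(69.8+25.5) = 0.9423 d⁻¹.
1/θ_c = 0.9423 − 0.0992 = 0.8431 d⁻¹, so θ_c = 1.186 d.

θ_c ≈ 1.19 d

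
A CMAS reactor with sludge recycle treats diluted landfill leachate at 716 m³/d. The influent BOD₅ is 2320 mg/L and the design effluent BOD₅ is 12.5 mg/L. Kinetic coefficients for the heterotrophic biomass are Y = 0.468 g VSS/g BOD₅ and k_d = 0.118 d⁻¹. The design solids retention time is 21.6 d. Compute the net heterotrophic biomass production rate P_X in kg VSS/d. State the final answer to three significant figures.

P_X ≈ 218 kg VSS/d

Observed yield with endogenous decay: Y_obs = Y / (1 + k_d·θ_c) = 0.468 / (1 + 0.118 × 21.6) = 0.468 / 3.549 = 0.1319 g VSS/g BOD₅.
Q·(S₀ − S) = 716 × (2320 − 12.5) × 10⁻³ = 1652 kg/d removed.
So the net sludge growth is P_X = 0.1319 × 1652 = 217.9 kg VSS/d.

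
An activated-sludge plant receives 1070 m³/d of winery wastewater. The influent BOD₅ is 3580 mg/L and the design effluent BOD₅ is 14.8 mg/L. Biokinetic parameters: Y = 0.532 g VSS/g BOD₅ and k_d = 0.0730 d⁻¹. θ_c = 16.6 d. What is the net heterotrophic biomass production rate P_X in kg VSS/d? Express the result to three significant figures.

The observed yield is Y_obs = Y/(1 + k_d·θ_c) = 0.532 / (1 + 0.0730 × 16.6) = 0.532 / 2.212 = 0.2405 g VSS per g BOD₅ removed.
Substrate removed = Q·(S₀ − S) = 1070 m³/d × (3580 − 14.8) g/m³ = 3.81×10^6 g/d = 3815 kg/d.
P_X = Y_obs · Q(S₀ − S) = 0.2405 × 3815 = 917.6 kg VSS/d.

P_X ≈ 918 kg VSS/d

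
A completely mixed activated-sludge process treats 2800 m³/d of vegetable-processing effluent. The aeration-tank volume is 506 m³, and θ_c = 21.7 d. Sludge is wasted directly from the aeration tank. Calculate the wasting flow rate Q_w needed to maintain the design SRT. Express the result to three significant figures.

For wasting at MLVSS concentration, Q_w = V/θ_c = 506.0/21.7 = 23.32 m³/d.

Q_w ≈ 23.3 m³/d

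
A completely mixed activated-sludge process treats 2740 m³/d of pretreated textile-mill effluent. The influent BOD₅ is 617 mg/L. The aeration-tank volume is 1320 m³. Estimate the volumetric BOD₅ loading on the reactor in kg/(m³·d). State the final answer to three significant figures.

L_v ≈ 1.28 kg BOD₅/(m³·d)

Volumetric loading L_v = Q·S₀ / V = 2740 × 617 g/m³ / 1320 m³ = 1281 g/(m³·d) = 1.281 kg BOD₅/(m³·d).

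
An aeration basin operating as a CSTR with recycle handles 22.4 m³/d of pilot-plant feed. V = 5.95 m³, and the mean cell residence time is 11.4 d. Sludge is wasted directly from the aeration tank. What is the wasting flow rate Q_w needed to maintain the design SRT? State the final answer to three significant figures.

Q_w ≈ 0.522 m³/d

With mixed-liquor wasting, θ_c = V/Q_w, so Q_w = V/θ_c = 5.950/11.4 = 0.5219 m³/d.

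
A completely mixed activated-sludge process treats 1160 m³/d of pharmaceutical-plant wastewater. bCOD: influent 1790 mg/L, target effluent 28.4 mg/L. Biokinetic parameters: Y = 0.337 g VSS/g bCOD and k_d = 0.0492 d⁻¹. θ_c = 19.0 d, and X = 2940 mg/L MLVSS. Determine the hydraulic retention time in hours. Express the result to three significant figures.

Rearranging the biomass balance for a CMAS with decay, V = Y·Q·ΔS·θ_c / [X·(1+k_d θ_c)] = 0.337 × 1160 × (1790 − 28.4) × 19.0 / [2940 × (1 + 0.0492 × 19.0)] = 1.31×10^7 / 5688 = 2300 m³.
HRT = V/Q = 2300 m³ / 1160 m³·d⁻¹ = 1.983 d × 24 = 47.59 h.

τ ≈ 47.6 h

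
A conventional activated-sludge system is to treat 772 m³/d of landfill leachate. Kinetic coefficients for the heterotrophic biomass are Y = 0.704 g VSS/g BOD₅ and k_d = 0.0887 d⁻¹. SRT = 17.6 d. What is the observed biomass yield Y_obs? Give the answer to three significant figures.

Observed yield with endogenous decay: Y_obs = Y / (1 + k_d·θ_c) = 0.704 / (1 + 0.0887 × 17.6) = 0.704 / 2.561 = 0.2749 g VSS/g BOD₅.

Y_obs ≈ 0.275 g VSS/g BOD₅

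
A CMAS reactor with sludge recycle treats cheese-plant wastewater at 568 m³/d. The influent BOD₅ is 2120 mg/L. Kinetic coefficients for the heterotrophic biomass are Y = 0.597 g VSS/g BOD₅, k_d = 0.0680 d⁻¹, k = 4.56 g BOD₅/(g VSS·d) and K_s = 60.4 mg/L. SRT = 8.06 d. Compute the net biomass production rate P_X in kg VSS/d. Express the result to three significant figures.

From the Monod/SRT balance for a CMAS, S = K_s·(1+k_d θ_c)/[θ_c·(Y k − k_d) − 1] = 60.4 × (1 + 0.0680 × 8.06) / [8.06 × (0.597 × 4.56 − 0.0680) − 1] = 93.50 / 20.39 = 4.585 mg/L.
Y_obs = Y / (1 + k_d θ_c) = 0.597 / (1 + 0.0680 × 8.06) = 0.597 / 1.548 = 0.3856.
Q·(S₀ − S) = 568 × (2120 − 4.58) × 10⁻³ = 1202 kg/d removed.
So the net sludge growth is P_X = 0.3856 × 1202 = 463.4 kg VSS/d.

P_X ≈ 463 kg VSS/d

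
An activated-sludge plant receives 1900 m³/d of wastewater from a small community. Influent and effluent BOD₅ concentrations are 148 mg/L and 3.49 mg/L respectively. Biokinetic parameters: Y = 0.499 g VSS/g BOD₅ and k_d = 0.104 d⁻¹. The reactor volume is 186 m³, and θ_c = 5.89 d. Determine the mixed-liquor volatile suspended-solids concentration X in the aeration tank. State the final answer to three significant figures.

Solving the biomass balance for X: X = Y Q (S₀−S) θ_c / [V (1+k_d θ_c)] = 0.499 × 1900 × (148 − 3.49) × 5.89 / [186 × (1 + 0.104 × 5.89)] = 2691 mg/L.

X ≈ 2690 mg/L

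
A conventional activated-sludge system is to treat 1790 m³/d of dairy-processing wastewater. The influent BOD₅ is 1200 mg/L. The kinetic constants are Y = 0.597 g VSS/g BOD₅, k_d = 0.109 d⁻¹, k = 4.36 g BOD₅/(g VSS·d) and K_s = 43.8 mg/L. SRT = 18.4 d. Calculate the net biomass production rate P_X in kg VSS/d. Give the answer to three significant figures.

For a completely mixed reactor with recycle the Lawrence–McCarty relation gives S = K_s·(1 + k_d·θ_c) / [θ_c·(Y·k − k_d) − 1] = 43.8 × (1 + 0.109 × 18.4) / [18.4 × (0.597 × 4.36 − 0.109) − 1] = 131.6 / 44.89 = 2.933 mg/L.
Observed yield with endogenous decay: Y_obs = Y / (1 + k_d·θ_c) = 0.597 / (1 + 0.109 × 18.4) = 0.597 / 3.006 = 0.1986 g VSS/g BOD₅.
Q·(S₀ − S) = 1790 × (1200 − 2.93) × 10⁻³ = 2143 kg/d removed.
P_X = Y_obs · Q(S₀ − S) = 0.1986 × 2143 = 425.6 kg VSS/d.

P_X ≈ 426 kg VSS/d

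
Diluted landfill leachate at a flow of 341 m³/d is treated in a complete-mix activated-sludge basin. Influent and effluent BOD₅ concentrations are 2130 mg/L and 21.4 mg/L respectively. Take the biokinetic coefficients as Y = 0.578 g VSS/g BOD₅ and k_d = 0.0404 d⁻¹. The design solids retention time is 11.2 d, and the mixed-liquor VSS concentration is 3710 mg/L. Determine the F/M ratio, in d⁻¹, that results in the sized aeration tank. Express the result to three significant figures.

Steady-state biomass mass balance: V·X·(1 + k_d·θ_c) = Y·Q·(S₀ − S)·θ_c, so V = 0.578 × 341 × (2130 − 21.4) × 11.2 / [3710 × (1 + 0.0404 × 11.2)] = 4.65×10^6 / 5389 = 863.8 m³.
F/M = Q·S₀ / (V·X) = 341 × 2130 / (863.8 × 3710) = 0.2266 g BOD₅·(g VSS·d)⁻¹.

F/M ≈ 0.227 d⁻¹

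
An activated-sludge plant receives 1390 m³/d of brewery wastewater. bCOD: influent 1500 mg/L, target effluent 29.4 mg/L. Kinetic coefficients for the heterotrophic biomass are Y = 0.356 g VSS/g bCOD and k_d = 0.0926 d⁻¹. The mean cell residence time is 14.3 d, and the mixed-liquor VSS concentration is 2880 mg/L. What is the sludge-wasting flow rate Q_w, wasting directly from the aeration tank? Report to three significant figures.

Q_w ≈ 109 m³/d

Steady-state biomass mass balance: V·X·(1 + k_d·θ_c) = Y·Q·(S₀ − S)·θ_c, so V = 0.356 × 1390 × (1500 − 29.4) × 14.3 / [2880 × (1 + 0.0926 × 14.3)] = 1.04×10^7 / 6694 = 1555 m³.
With mixed-liquor wasting, θ_c = V/Q_w, so Q_w = V/θ_c = 1555/14.3 = 108.7 m³/d.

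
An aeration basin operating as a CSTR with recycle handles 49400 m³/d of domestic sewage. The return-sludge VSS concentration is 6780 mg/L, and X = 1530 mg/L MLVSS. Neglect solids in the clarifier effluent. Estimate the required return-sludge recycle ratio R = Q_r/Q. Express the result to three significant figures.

Solids balance on the clarifier gives (1+R)X = R·X_r, so R = X/(X_r − X) = 1530 / (6780 − 1530) = 0.2914.

R ≈ 0.291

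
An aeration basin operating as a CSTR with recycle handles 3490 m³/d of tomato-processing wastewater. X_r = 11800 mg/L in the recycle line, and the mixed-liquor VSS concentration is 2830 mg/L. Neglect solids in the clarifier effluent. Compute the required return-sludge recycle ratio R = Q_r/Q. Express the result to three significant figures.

Mass balance around the secondary clarifier (neglecting effluent solids): R = X / (X_r − X) = 2830 / (11800 − 2830) = 0.3155.

R ≈ 0.315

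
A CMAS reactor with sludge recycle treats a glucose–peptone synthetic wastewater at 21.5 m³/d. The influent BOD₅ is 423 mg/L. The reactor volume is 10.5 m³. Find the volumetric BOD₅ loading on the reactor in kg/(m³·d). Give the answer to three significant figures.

L_v ≈ 0.866 kg BOD₅/(m³·d)

Applied BOD₅ load per unit volume = Q·S₀/V = (21.5 × 423/1000)/10.50 = 0.8661 kg BOD₅·m⁻³·d⁻¹.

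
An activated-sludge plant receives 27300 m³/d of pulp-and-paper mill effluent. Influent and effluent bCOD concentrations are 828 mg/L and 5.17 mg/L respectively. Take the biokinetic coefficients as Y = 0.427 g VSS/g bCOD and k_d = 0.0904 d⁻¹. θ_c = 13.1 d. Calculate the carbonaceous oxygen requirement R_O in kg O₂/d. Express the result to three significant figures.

R_O ≈ 16200 kg O₂/d

The observed yield is Y_obs = Y/(1 + k_d·θ_c) = 0.427 / (1 + 0.0904 × 13.1) = 0.427 / 2.184 = 0.1955 g VSS per g bCOD removed.
Q·(S₀ − S) = 27300 × (828 − 5.17) × 10⁻³ = 22463 kg/d removed.
P_X = Y_obs·Q·(S₀ − S) = 0.1955 × 22463 = 4391 kg VSS/d.
R_O = Q·ΔS − 1.42 P_X = 22463 − 6236 = 16228 kg O₂/d.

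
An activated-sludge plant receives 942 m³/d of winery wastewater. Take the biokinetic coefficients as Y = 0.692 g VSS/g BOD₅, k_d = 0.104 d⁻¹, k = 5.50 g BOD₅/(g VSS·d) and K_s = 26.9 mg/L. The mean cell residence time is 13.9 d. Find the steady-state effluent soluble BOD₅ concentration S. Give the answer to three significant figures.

From the Monod/SRT balance for a CMAS, S = K_s·(1+k_d θ_c)/[θ_c·(Y k − k_d) − 1] = 26.9 × (1 + 0.104 × 13.9) / [13.9 × (0.692 × 5.50 − 0.104) − 1] = 65.79 / 50.46 = 1.304 mg/L.

S ≈ 1.30 mg/L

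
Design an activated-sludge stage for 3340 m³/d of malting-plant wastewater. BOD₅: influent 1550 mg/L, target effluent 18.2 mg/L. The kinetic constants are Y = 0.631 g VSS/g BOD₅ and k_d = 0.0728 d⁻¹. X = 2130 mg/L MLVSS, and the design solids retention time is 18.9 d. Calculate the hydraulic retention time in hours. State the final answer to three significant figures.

τ ≈ 86.6 h

Steady-state biomass mass balance: V·X·(1 + k_d·θ_c) = Y·Q·(S₀ − S)·θ_c, so V = 0.631 × 3340 × (1550 − 18.2) × 18.9 / [2130 × (1 + 0.0728 × 18.9)] = 6.1×10^7 / 5061 = 12057 m³.
τ = V/Q = 12057/3340 = 3.610 d, or 86.63 h.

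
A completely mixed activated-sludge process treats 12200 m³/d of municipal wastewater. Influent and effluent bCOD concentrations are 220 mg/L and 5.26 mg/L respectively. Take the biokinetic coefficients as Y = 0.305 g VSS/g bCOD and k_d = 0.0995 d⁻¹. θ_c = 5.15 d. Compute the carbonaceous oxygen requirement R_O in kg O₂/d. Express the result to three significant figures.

R_O ≈ 1870 kg O₂/d

The observed yield is Y_obs = Y/(1 + k_d·θ_c) = 0.305 / (1 + 0.0995 × 5.15) = 0.305 / 1.512 = 0.2017 g VSS per g bCOD removed.
ΔS = 220 − 5.26 = 214.7 mg/L, so the substrate removal rate is 12200 × 214.7/1000 = 2620 kg bCOD/d.
P_X = Y_obs·Q·(S₀ − S) = 0.2017 × 2620 = 528.3 kg VSS/d.
R_O = Q·(S₀ − S) − 1.42·P_X = 2620 − 1.42 × 528.3 = 1870 kg O₂/d.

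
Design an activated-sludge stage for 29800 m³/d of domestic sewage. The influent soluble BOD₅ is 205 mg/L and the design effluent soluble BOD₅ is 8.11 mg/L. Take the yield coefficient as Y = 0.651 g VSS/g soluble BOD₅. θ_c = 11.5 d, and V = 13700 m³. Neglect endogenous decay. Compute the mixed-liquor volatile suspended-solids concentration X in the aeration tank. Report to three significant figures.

X ≈ 3210 mg/L

Without decay, X = Y Q (S₀−S) θ_c / V = 0.651 × 29800 × (205 − 8.11) × 11.5 / 13700 = 3206 mg/L.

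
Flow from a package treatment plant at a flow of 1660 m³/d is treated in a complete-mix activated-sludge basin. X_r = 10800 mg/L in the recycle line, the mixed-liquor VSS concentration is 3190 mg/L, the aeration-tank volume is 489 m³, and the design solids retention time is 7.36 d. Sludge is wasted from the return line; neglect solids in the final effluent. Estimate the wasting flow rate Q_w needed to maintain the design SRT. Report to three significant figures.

θ_c = V·X/(Q_w·X_r) when wasting from the recycle, so Q_w = V·X/(θ_c·X_r) = 489.0 × 3190 / (7.36 × 10800) = 19.62 m³/d.

Q_w ≈ 19.6 m³/d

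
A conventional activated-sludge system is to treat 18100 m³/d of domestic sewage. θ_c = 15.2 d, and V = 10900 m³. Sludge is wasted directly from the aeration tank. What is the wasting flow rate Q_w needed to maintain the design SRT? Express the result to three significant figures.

Q_w ≈ 717 m³/d

Wasting from the aeration tank: Q_w = V / θ_c = 10900 / 15.2 = 717.1 m³/d.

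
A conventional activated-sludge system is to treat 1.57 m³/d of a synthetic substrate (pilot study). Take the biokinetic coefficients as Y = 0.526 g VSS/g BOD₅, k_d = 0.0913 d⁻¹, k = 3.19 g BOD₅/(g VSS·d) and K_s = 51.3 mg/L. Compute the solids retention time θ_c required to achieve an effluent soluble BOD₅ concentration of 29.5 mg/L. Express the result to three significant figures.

At the target effluent, Y k S/(K_s+S) = 0.526×3.19×29.5/80.80 = 0.6126 d⁻¹.
θ_c = 1/(μ − k_d) = 1/(0.6126 − 0.0913) = 1/0.5213 = 1.918 d.

θ_c ≈ 1.92 d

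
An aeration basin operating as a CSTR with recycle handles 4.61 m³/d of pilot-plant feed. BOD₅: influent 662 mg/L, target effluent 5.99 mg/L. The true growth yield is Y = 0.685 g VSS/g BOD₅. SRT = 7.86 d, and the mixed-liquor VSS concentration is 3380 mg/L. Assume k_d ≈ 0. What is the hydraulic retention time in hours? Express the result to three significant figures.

τ ≈ 25.1 h

With k_d = 0 the design equation reduces to V = Y Q (S₀−S) θ_c / X = 0.685 × 4.61 × (662 − 5.99) × 7.86 / 3380 = 4.817 m³.
Hydraulic retention time τ = V/Q = 4.817 / 4.61 = 1.045 d = 25.08 h.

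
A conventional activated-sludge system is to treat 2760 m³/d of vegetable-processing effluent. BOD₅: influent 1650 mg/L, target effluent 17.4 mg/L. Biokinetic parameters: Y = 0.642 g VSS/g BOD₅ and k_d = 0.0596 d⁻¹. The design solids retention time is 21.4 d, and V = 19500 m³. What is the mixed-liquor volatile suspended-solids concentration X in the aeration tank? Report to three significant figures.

Solving the biomass balance for X: X = Y Q (S₀−S) θ_c / [V (1+k_d θ_c)] = 0.642 × 2760 × (1650 − 17.4) × 21.4 / [19500 × (1 + 0.0596 × 21.4)] = 1395 mg/L.

X ≈ 1400 mg/L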